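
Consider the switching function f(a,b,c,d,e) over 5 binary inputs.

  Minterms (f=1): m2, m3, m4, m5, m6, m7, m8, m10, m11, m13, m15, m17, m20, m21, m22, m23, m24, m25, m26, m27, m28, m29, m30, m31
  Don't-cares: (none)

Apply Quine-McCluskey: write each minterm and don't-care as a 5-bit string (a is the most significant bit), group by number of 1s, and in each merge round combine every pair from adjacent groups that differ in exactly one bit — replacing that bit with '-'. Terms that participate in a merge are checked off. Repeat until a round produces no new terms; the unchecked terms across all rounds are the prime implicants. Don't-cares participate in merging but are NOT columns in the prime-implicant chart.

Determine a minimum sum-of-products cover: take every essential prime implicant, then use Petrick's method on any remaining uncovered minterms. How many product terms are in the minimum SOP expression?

[col 0] 00010*, 00011*, 00100*, 00101*, 00110*, 00111*, 01000*, 01010*, 01011*, 01101*, 01111*, 10001*, 10100*, 10101*, 10110*, 10111*, 11000*, 11001*, 11010*, 11011*, 11100*, 11101*, 11110*, 11111*
[col 1] -0100*, -0101*, -0110*, -0111*, -1000*, -1010*, -1011*, -1101*, -1111*, 0-010*, 0-011*, 0-101*, 0-111*, 00-10*, 00-11*, 0001-*, 001-0*, 001-1*, 0010-*, 0011-*, 01-11*, 010-0*, 0101-*, 011-1*, 1-001*, 1-100*, 1-101*, 1-110*, 1-111*, 10-01*, 101-0*, 101-1*, 1010-*, 1011-*, 11-00*, 11-01*, 11-10*, 11-11*, 110-0*, 110-1*, 1100-*, 1101-*, 111-0*, 111-1*, 1110-*, 1111-*
[col 2] --101*, --111*, -01-0*, -01-1*, -010-*, -011-*, -1-11, -10-0, -101-, -11-1*, 0--11, 0-01-, 0-1-1*, 00-1-, 001--*, 1--01, 1-1-0*, 1-1-1*, 1-10-*, 1-11-*, 101--*, 11--0*, 11--1*, 11-0-*, 11-1-*, 110--*, 111--*
[col 3] --1-1, -01--, 1-1--, 11---
Prime implicants: --1-1, -01--, -1-11, -10-0, -101-, 0--11, 0-01-, 00-1-, 1--01, 1-1--, 11---
PI chart (minterm → PIs covering it):
  2 | 0-01-,00-1-
  3 | 0--11,0-01-,00-1-
  4 | -01--  (sole → essential)
  5 | --1-1,-01--
  6 | -01--,00-1-
  7 | --1-1,-01--,0--11,00-1-
  8 | -10-0  (sole → essential)
  10 | -10-0,-101-,0-01-
  11 | -1-11,-101-,0--11,0-01-
  13 | --1-1  (sole → essential)
  15 | --1-1,-1-11,0--11
  17 | 1--01  (sole → essential)
  20 | -01--,1-1--
  21 | --1-1,-01--,1--01,1-1--
  22 | -01--,1-1--
  23 | --1-1,-01--,1-1--
  24 | -10-0,11---
  25 | 1--01,11---
  26 | -10-0,-101-,11---
  27 | -1-11,-101-,11---
  28 | 1-1--,11---
  29 | --1-1,1--01,1-1--,11---
  30 | 1-1--,11---
  31 | --1-1,-1-11,1-1--,11---
Essential prime implicants: --1-1, -01--, -10-0, 1--01
Petrick residual → 0-01-, 11---
Minimum SOP uses 6 PIs: ce + b'c + bc'e' + a'c'd + ad'e + ab

6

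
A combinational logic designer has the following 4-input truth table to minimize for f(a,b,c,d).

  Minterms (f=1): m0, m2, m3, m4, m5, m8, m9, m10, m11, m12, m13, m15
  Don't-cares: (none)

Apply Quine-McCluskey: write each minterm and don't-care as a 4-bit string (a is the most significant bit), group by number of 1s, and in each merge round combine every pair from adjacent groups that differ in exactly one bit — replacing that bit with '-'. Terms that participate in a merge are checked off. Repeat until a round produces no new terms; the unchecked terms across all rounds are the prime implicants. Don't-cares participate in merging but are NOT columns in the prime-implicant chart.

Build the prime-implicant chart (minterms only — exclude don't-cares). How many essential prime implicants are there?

3

size-2^0 implicants → 0000(✓)  0010(✓)  0011(✓)  0100(✓)  0101(✓)  1000(✓)  1001(✓)  1010(✓)  1011(✓)  1100(✓)  1101(✓)  1111(✓)
size-2^1 implicants → -000(✓)  -010(✓)  -011(✓)  -100(✓)  -101(✓)  0-00(✓)  00-0(✓)  001-(✓)  010-(✓)  1-00(✓)  1-01(✓)  1-11(✓)  10-0(✓)  10-1(✓)  100-(✓)  101-(✓)  11-1(✓)  110-(✓)
size-2^2 implicants → --00  -0-0  -01-  -10-  1--1  1-0-  10--
Unchecked terms (primes): --00, -0-0, -01-, -10-, 1--1, 1-0-, 10--
Minterm coverage:
  m0 ⊆ --00,-0-0
  m2 ⊆ -0-0,-01-
  m3 ⊆ -01- [E]
  m4 ⊆ --00,-10-
  m5 ⊆ -10- [E]
  m8 ⊆ --00,-0-0,1-0-,10--
  m9 ⊆ 1--1,1-0-,10--
  m10 ⊆ -0-0,-01-,10--
  m11 ⊆ -01-,1--1,10--
  m12 ⊆ --00,-10-,1-0-
  m13 ⊆ -10-,1--1,1-0-
  m15 ⊆ 1--1 [E]
E = {-01-, -10-, 1--1}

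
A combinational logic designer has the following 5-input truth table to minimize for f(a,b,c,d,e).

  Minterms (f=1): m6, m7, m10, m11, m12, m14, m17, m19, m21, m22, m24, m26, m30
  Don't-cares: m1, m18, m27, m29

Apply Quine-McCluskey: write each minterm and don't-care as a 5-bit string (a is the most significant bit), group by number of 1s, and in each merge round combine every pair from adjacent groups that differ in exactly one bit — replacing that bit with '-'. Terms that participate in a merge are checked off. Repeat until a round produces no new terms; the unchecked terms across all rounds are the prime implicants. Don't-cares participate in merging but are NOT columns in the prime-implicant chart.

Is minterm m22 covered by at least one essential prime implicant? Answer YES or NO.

NO

Round 0: 00001✓ 00110✓ 00111✓ 01010✓ 01011✓ 01100✓ 01110✓ 10001✓ 10010✓ 10011✓ 10101✓ 10110✓ 11000✓ 11010✓ 11011✓ 11101✓ 11110✓
Round 1: -0001 -0110✓ -1010✓ -1011✓ -1110✓ 0-110✓ 0011- 01-10✓ 0101-✓ 011-0 1-010✓ 1-011✓ 1-101 1-110✓ 10-01 10-10✓ 100-1 1001-✓ 11-10✓ 110-0 1101-✓
Round 2: --110 -1-10 -101- 1--10 1-01-
PIs = {--110, -0001, -1-10, -101-, 0011-, 011-0, 1--10, 1-01-, 1-101, 10-01, 100-1, 110-0}
Coverage chart:
  m6: --110,0011-
  m7: 0011- ←essential
  m10: -1-10,-101-
  m11: -101- ←essential
  m12: 011-0 ←essential
  m14: --110,-1-10,011-0
  m17: -0001,10-01,100-1
  m19: 1-01-,100-1
  m21: 1-101,10-01
  m22: --110,1--10
  m24: 110-0 ←essential
  m26: -1-10,-101-,1--10,1-01-,110-0
  m30: --110,-1-10,1--10
Essential: -101-, 0011-, 011-0, 110-0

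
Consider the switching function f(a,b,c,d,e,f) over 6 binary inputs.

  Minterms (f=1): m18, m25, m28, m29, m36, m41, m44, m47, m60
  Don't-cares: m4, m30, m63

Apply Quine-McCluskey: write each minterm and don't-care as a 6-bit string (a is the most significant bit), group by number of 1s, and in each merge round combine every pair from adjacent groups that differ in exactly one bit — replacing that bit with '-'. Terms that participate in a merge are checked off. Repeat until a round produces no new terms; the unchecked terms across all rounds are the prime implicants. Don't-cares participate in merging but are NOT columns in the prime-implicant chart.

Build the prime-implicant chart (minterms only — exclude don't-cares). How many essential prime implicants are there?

4

Round 0: 000100✓ 010010 011001✓ 011100✓ 011101✓ 011110✓ 100100✓ 101001 101100✓ 101111✓ 111100✓ 111111✓
Round 1: -00100 -11100 011-01 0111-0 01110- 1-1100 1-1111 10-100
PIs = {-00100, -11100, 010010, 011-01, 0111-0, 01110-, 1-1100, 1-1111, 10-100, 101001}
Coverage chart:
  m18: 010010 ←essential
  m25: 011-01 ←essential
  m28: -11100,0111-0,01110-
  m29: 011-01,01110-
  m36: -00100,10-100
  m41: 101001 ←essential
  m44: 1-1100,10-100
  m47: 1-1111 ←essential
  m60: -11100,1-1100
Essential: 010010, 011-01, 1-1111, 101001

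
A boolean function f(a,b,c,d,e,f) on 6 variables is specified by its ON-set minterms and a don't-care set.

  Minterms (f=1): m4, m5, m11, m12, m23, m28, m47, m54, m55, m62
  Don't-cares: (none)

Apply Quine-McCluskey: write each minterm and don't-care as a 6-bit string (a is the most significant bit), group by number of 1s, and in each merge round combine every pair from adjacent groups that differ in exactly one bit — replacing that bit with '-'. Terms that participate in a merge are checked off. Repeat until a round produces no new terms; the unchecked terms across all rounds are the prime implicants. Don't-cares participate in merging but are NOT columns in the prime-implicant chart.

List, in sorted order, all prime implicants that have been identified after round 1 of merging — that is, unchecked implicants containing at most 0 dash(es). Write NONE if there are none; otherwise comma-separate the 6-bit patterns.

001011, 101111

size-2^0 implicants → 000100(✓)  000101(✓)  001011  001100(✓)  010111(✓)  011100(✓)  101111  110110(✓)  110111(✓)  111110(✓)
size-2^1 implicants → -10111  0-1100  00-100  00010-  11-110  11011-
Unchecked terms (primes): -10111, 0-1100, 00-100, 00010-, 001011, 101111, 11-110, 11011-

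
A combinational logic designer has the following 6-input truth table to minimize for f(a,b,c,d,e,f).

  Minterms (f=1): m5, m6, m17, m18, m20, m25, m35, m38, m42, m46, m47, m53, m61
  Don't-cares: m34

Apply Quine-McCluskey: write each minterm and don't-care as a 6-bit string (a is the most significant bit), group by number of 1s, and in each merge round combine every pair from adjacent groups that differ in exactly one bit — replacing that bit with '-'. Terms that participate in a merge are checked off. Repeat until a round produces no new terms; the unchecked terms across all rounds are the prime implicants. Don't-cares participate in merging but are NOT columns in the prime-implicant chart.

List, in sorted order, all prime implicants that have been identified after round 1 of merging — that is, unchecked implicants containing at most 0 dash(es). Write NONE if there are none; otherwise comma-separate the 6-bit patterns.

size-2^0 implicants → 000101  000110(✓)  010001(✓)  010010  010100  011001(✓)  100010(✓)  100011(✓)  100110(✓)  101010(✓)  101110(✓)  101111(✓)  110101(✓)  111101(✓)
size-2^1 implicants → -00110  01-001  10-010(✓)  10-110(✓)  100-10(✓)  10001-  101-10(✓)  10111-  11-101
size-2^2 implicants → 10--10
Unchecked terms (primes): -00110, 000101, 01-001, 010010, 010100, 10--10, 10001-, 10111-, 11-101

000101, 010010, 010100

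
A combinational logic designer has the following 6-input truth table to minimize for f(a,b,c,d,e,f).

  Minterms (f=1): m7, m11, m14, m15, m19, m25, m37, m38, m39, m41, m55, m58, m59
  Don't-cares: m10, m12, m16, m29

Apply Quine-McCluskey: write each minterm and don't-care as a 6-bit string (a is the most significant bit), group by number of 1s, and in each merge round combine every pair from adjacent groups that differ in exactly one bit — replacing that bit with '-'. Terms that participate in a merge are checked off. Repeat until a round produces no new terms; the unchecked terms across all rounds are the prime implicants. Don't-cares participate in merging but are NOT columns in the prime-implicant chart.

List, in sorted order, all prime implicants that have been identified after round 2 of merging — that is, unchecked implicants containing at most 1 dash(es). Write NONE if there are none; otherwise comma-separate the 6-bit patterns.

size-2^0 implicants → 000111(✓)  001010(✓)  001011(✓)  001100(✓)  001110(✓)  001111(✓)  010000  010011  011001(✓)  011101(✓)  100101(✓)  100110(✓)  100111(✓)  101001  110111(✓)  111010(✓)  111011(✓)
size-2^1 implicants → -00111  00-111  001-10(✓)  001-11(✓)  00101-(✓)  0011-0  00111-(✓)  011-01  1-0111  1001-1  10011-  11101-
size-2^2 implicants → 001-1-
Unchecked terms (primes): -00111, 00-111, 001-1-, 0011-0, 010000, 010011, 011-01, 1-0111, 1001-1, 10011-, 101001, 11101-

-00111, 00-111, 0011-0, 010000, 010011, 011-01, 1-0111, 1001-1, 10011-, 101001, 11101-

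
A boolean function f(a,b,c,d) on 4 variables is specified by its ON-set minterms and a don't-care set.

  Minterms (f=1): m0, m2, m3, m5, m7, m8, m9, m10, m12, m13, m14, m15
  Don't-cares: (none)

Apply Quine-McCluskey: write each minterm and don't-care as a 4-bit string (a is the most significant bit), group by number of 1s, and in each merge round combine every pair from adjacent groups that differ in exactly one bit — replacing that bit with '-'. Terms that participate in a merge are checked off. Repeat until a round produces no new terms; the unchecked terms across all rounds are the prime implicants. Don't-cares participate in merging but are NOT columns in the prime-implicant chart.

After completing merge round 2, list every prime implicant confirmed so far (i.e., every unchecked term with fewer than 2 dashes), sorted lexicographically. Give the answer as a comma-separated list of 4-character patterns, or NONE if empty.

0-11, 001-

Round 0: 0000✓ 0010✓ 0011✓ 0101✓ 0111✓ 1000✓ 1001✓ 1010✓ 1100✓ 1101✓ 1110✓ 1111✓
Round 1: -000✓ -010✓ -101✓ -111✓ 0-11 00-0✓ 001- 01-1✓ 1-00✓ 1-01✓ 1-10✓ 10-0✓ 100-✓ 11-0✓ 11-1✓ 110-✓ 111-✓
Round 2: -0-0 -1-1 1--0 1-0- 11--
PIs = {-0-0, -1-1, 0-11, 001-, 1--0, 1-0-, 11--}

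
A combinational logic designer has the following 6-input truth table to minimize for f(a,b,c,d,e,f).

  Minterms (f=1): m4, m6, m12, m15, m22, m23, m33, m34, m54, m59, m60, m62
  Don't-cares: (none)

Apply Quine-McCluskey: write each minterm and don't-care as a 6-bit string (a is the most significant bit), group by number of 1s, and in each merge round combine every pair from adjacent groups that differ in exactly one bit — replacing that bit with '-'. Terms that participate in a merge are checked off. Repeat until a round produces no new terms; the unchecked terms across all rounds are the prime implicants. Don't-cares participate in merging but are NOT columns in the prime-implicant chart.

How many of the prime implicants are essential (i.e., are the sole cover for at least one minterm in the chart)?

[col 0] 000100*, 000110*, 001100*, 001111, 010110*, 010111*, 100001, 100010, 110110*, 111011, 111100*, 111110*
[col 1] -10110, 0-0110, 00-100, 0001-0, 01011-, 11-110, 1111-0
Prime implicants: -10110, 0-0110, 00-100, 0001-0, 001111, 01011-, 100001, 100010, 11-110, 111011, 1111-0
PI chart (minterm → PIs covering it):
  4 | 00-100,0001-0
  6 | 0-0110,0001-0
  12 | 00-100  (sole → essential)
  15 | 001111  (sole → essential)
  22 | -10110,0-0110,01011-
  23 | 01011-  (sole → essential)
  33 | 100001  (sole → essential)
  34 | 100010  (sole → essential)
  54 | -10110,11-110
  59 | 111011  (sole → essential)
  60 | 1111-0  (sole → essential)
  62 | 11-110,1111-0
Essential prime implicants: 00-100, 001111, 01011-, 100001, 100010, 111011, 1111-0

7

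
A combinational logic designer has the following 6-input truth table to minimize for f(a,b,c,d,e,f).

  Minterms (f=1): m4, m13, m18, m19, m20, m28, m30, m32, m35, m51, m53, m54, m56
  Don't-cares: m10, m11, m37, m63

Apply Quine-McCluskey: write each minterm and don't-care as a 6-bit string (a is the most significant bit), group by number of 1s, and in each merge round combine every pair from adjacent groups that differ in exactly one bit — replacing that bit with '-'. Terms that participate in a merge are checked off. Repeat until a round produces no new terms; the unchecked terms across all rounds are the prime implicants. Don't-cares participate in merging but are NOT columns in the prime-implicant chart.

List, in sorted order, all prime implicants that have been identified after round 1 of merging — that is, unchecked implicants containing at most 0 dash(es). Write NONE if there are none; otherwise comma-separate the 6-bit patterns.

001101, 100000, 110110, 111000, 111111

size-2^0 implicants → 000100(✓)  001010(✓)  001011(✓)  001101  010010(✓)  010011(✓)  010100(✓)  011100(✓)  011110(✓)  100000  100011(✓)  100101(✓)  110011(✓)  110101(✓)  110110  111000  111111
size-2^1 implicants → -10011  0-0100  00101-  01-100  01001-  0111-0  1-0011  1-0101
Unchecked terms (primes): -10011, 0-0100, 00101-, 001101, 01-100, 01001-, 0111-0, 1-0011, 1-0101, 100000, 110110, 111000, 111111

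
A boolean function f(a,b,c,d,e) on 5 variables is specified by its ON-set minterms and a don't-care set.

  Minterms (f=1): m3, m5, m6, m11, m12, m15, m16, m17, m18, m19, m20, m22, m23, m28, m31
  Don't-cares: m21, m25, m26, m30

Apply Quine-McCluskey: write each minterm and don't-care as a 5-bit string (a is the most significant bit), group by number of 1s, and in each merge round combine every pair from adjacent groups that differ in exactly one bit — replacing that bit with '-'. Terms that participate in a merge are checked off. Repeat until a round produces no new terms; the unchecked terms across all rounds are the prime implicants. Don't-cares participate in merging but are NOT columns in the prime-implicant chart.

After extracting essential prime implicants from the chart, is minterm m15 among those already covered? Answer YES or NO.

Round 0: 00011✓ 00101✓ 00110✓ 01011✓ 01100✓ 01111✓ 10000✓ 10001✓ 10010✓ 10011✓ 10100✓ 10101✓ 10110✓ 10111✓ 11001✓ 11010✓ 11100✓ 11110✓ 11111✓
Round 1: -0011 -0101 -0110 -1100 -1111 0-011 01-11 1-001 1-010✓ 1-100✓ 1-110✓ 1-111✓ 10-00✓ 10-01✓ 10-10✓ 10-11✓ 100-0✓ 100-1✓ 1000-✓ 1001-✓ 101-0✓ 101-1✓ 1010-✓ 1011-✓ 11-10✓ 111-0✓ 1111-✓
Round 2: 1--10 1-1-0 1-11- 10--0✓ 10--1✓ 10-0-✓ 10-1-✓ 100--✓ 101--✓
Round 3: 10---
PIs = {-0011, -0101, -0110, -1100, -1111, 0-011, 01-11, 1--10, 1-001, 1-1-0, 1-11-, 10---}
Coverage chart:
  m3: -0011,0-011
  m5: -0101 ←essential
  m6: -0110 ←essential
  m11: 0-011,01-11
  m12: -1100 ←essential
  m15: -1111,01-11
  m16: 10--- ←essential
  m17: 1-001,10---
  m18: 1--10,10---
  m19: -0011,10---
  m20: 1-1-0,10---
  m22: -0110,1--10,1-1-0,1-11-,10---
  m23: 1-11-,10---
  m28: -1100,1-1-0
  m31: -1111,1-11-
Essential: -0101, -0110, -1100, 10---

NO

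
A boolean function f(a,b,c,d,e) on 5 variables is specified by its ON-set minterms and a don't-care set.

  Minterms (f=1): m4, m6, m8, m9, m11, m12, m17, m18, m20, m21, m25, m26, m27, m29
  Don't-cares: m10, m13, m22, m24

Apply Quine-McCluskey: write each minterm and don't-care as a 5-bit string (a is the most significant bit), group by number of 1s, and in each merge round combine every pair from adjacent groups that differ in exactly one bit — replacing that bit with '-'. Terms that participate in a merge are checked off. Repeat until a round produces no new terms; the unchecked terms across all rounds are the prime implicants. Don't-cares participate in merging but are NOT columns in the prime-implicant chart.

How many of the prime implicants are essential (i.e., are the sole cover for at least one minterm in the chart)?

3

size-2^0 implicants → 00100(✓)  00110(✓)  01000(✓)  01001(✓)  01010(✓)  01011(✓)  01100(✓)  01101(✓)  10001(✓)  10010(✓)  10100(✓)  10101(✓)  10110(✓)  11000(✓)  11001(✓)  11010(✓)  11011(✓)  11101(✓)
size-2^1 implicants → -0100(✓)  -0110(✓)  -1000(✓)  -1001(✓)  -1010(✓)  -1011(✓)  -1101(✓)  0-100  001-0(✓)  01-00(✓)  01-01(✓)  010-0(✓)  010-1(✓)  0100-(✓)  0101-(✓)  0110-(✓)  1-001(✓)  1-010  1-101(✓)  10-01(✓)  10-10  101-0(✓)  1010-  11-01(✓)  110-0(✓)  110-1(✓)  1100-(✓)  1101-(✓)
size-2^2 implicants → -01-0  -1-01  -10-0(✓)  -10-1(✓)  -100-(✓)  -101-(✓)  01-0-  010--(✓)  1--01  110--(✓)
size-2^3 implicants → -10--
Unchecked terms (primes): -01-0, -1-01, -10--, 0-100, 01-0-, 1--01, 1-010, 10-10, 1010-
Minterm coverage:
  m4 ⊆ -01-0,0-100
  m6 ⊆ -01-0 [E]
  m8 ⊆ -10--,01-0-
  m9 ⊆ -1-01,-10--,01-0-
  m11 ⊆ -10-- [E]
  m12 ⊆ 0-100,01-0-
  m17 ⊆ 1--01 [E]
  m18 ⊆ 1-010,10-10
  m20 ⊆ -01-0,1010-
  m21 ⊆ 1--01,1010-
  m25 ⊆ -1-01,-10--,1--01
  m26 ⊆ -10--,1-010
  m27 ⊆ -10-- [E]
  m29 ⊆ -1-01,1--01
E = {-01-0, -10--, 1--01}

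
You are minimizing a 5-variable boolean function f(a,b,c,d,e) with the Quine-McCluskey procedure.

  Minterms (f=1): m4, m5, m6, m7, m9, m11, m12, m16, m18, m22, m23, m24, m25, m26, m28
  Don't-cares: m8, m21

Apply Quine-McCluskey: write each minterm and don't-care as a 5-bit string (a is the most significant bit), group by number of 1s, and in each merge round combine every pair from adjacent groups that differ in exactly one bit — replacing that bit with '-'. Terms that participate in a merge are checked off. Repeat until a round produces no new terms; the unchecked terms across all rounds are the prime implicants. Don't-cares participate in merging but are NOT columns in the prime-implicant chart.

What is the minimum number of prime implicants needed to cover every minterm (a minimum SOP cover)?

[col 0] 00100*, 00101*, 00110*, 00111*, 01000*, 01001*, 01011*, 01100*, 10000*, 10010*, 10101*, 10110*, 10111*, 11000*, 11001*, 11010*, 11100*
[col 1] -0101*, -0110*, -0111*, -1000*, -1001*, -1100*, 0-100, 001-0*, 001-1*, 0010-*, 0011-*, 01-00*, 010-1, 0100-*, 1-000*, 1-010*, 10-10, 100-0*, 101-1*, 1011-*, 11-00*, 110-0*, 1100-*
[col 2] -01-1, -011-, -1-00, -100-, 001--, 1-0-0
Prime implicants: -01-1, -011-, -1-00, -100-, 0-100, 001--, 010-1, 1-0-0, 10-10
PI chart (minterm → PIs covering it):
  4 | 0-100,001--
  5 | -01-1,001--
  6 | -011-,001--
  7 | -01-1,-011-,001--
  9 | -100-,010-1
  11 | 010-1  (sole → essential)
  12 | -1-00,0-100
  16 | 1-0-0  (sole → essential)
  18 | 1-0-0,10-10
  22 | -011-,10-10
  23 | -01-1,-011-
  24 | -1-00,-100-,1-0-0
  25 | -100-  (sole → essential)
  26 | 1-0-0  (sole → essential)
  28 | -1-00  (sole → essential)
Essential prime implicants: -1-00, -100-, 010-1, 1-0-0
Petrick residual → -011-, 001--
Minimum SOP uses 6 PIs: b'cd + bd'e' + bc'd' + a'b'c + a'bc'e + ac'e'

6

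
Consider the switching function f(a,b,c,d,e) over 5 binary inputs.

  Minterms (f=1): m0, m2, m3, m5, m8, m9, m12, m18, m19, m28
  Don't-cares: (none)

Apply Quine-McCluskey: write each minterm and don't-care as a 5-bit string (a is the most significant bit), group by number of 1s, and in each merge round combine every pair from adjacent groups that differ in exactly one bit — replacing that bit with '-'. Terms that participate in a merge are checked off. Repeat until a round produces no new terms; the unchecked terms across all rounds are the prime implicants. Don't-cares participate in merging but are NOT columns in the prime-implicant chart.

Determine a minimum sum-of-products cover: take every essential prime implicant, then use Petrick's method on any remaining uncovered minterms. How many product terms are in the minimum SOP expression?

5

size-2^0 implicants → 00000(✓)  00010(✓)  00011(✓)  00101  01000(✓)  01001(✓)  01100(✓)  10010(✓)  10011(✓)  11100(✓)
size-2^1 implicants → -0010(✓)  -0011(✓)  -1100  0-000  000-0  0001-(✓)  01-00  0100-  1001-(✓)
size-2^2 implicants → -001-
Unchecked terms (primes): -001-, -1100, 0-000, 000-0, 00101, 01-00, 0100-
Minterm coverage:
  m0 ⊆ 0-000,000-0
  m2 ⊆ -001-,000-0
  m3 ⊆ -001- [E]
  m5 ⊆ 00101 [E]
  m8 ⊆ 0-000,01-00,0100-
  m9 ⊆ 0100- [E]
  m12 ⊆ -1100,01-00
  m18 ⊆ -001- [E]
  m19 ⊆ -001- [E]
  m28 ⊆ -1100 [E]
E = {-001-, -1100, 00101, 0100-}
Petrick residual → 0-000
Cover = b'c'd + bcd'e' + a'c'd'e' + a'b'cd'e + a'bc'd'  |cover|=5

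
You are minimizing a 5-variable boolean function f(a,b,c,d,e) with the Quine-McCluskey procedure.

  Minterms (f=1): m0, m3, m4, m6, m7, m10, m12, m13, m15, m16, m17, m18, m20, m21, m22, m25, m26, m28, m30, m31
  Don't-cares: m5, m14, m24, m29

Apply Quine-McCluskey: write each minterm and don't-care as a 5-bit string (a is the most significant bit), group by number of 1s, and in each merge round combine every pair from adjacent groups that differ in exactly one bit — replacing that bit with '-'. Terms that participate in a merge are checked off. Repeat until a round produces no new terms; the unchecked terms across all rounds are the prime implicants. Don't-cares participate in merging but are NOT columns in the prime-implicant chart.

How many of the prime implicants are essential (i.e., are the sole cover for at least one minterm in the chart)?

[col 0] 00000*, 00011*, 00100*, 00101*, 00110*, 00111*, 01010*, 01100*, 01101*, 01110*, 01111*, 10000*, 10001*, 10010*, 10100*, 10101*, 10110*, 11000*, 11001*, 11010*, 11100*, 11101*, 11110*, 11111*
[col 1] -0000*, -0100*, -0101*, -0110*, -1010*, -1100*, -1101*, -1110*, -1111*, 0-100*, 0-101*, 0-110*, 0-111*, 00-00*, 00-11, 001-0*, 001-1*, 0010-*, 0011-*, 01-10*, 011-0*, 011-1*, 0110-*, 0111-*, 1-000*, 1-001*, 1-010*, 1-100*, 1-101*, 1-110*, 10-00*, 10-01*, 10-10*, 100-0*, 1000-*, 101-0*, 1010-*, 11-00*, 11-01*, 11-10*, 110-0*, 1100-*, 111-0*, 111-1*, 1110-*, 1111-*
[col 2] --100*, --101*, --110*, -0-00, -01-0*, -010-*, -1-10, -11-0*, -11-1*, -110-*, -111-*, 0-1-0*, 0-1-1*, 0-10-*, 0-11-*, 001--*, 011--*, 1--00*, 1--01*, 1--10*, 1-0-0*, 1-00-*, 1-1-0*, 1-10-*, 10--0*, 10-0-*, 11--0*, 11-0-*, 111--*
[col 3] --1-0, --10-, -11--, 0-1--, 1---0, 1--0-
Prime implicants: --1-0, --10-, -0-00, -1-10, -11--, 0-1--, 00-11, 1---0, 1--0-
PI chart (minterm → PIs covering it):
  0 | -0-00  (sole → essential)
  3 | 00-11  (sole → essential)
  4 | --1-0,--10-,-0-00,0-1--
  6 | --1-0,0-1--
  7 | 0-1--,00-11
  10 | -1-10  (sole → essential)
  12 | --1-0,--10-,-11--,0-1--
  13 | --10-,-11--,0-1--
  15 | -11--,0-1--
  16 | -0-00,1---0,1--0-
  17 | 1--0-  (sole → essential)
  18 | 1---0  (sole → essential)
  20 | --1-0,--10-,-0-00,1---0,1--0-
  21 | --10-,1--0-
  22 | --1-0,1---0
  25 | 1--0-  (sole → essential)
  26 | -1-10,1---0
  28 | --1-0,--10-,-11--,1---0,1--0-
  30 | --1-0,-1-10,-11--,1---0
  31 | -11--  (sole → essential)
Essential prime implicants: -0-00, -1-10, -11--, 00-11, 1---0, 1--0-

6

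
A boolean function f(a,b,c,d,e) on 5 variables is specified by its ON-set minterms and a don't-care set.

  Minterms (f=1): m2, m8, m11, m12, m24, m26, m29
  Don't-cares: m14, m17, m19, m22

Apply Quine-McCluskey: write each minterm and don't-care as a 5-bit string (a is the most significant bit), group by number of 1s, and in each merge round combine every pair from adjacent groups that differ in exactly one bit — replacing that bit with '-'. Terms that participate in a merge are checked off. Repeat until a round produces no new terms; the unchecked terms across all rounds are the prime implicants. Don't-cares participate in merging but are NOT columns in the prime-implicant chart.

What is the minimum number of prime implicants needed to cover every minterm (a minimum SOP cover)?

[col 0] 00010, 01000*, 01011, 01100*, 01110*, 10001*, 10011*, 10110, 11000*, 11010*, 11101
[col 1] -1000, 01-00, 011-0, 100-1, 110-0
Prime implicants: -1000, 00010, 01-00, 01011, 011-0, 100-1, 10110, 110-0, 11101
PI chart (minterm → PIs covering it):
  2 | 00010  (sole → essential)
  8 | -1000,01-00
  11 | 01011  (sole → essential)
  12 | 01-00,011-0
  24 | -1000,110-0
  26 | 110-0  (sole → essential)
  29 | 11101  (sole → essential)
Essential prime implicants: 00010, 01011, 110-0, 11101
Petrick residual → 01-00
Minimum SOP uses 5 PIs: a'b'c'de' + a'bd'e' + a'bc'de + abc'e' + abcd'e

5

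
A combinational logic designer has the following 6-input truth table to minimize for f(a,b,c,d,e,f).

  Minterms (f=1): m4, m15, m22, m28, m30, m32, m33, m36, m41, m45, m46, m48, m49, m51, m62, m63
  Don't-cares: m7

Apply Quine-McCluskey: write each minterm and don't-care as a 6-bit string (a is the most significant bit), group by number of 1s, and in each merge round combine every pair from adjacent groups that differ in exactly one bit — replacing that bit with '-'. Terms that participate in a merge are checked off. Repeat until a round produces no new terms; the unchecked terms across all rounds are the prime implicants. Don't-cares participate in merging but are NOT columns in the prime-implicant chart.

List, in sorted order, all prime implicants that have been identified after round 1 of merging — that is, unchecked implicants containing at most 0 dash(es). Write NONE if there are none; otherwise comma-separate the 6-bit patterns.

Round 0: 000100✓ 000111✓ 001111✓ 010110✓ 011100✓ 011110✓ 100000✓ 100001✓ 100100✓ 101001✓ 101101✓ 101110✓ 110000✓ 110001✓ 110011✓ 111110✓ 111111✓
Round 1: -00100 -11110 00-111 01-110 0111-0 1-0000✓ 1-0001✓ 1-1110 10-001 100-00 10000-✓ 101-01 1100-1 11000-✓ 11111-
Round 2: 1-000-
PIs = {-00100, -11110, 00-111, 01-110, 0111-0, 1-000-, 1-1110, 10-001, 100-00, 101-01, 1100-1, 11111-}

NONE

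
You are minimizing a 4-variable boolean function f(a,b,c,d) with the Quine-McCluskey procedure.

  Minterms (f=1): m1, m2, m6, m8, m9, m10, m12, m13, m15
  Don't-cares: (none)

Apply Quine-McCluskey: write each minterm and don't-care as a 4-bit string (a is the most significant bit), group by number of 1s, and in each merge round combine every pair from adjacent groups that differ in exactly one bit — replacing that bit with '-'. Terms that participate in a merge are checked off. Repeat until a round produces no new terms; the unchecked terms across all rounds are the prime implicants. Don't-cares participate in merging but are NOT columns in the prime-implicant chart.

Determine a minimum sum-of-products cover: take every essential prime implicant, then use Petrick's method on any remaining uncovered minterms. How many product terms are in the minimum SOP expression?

5

Round 0: 0001✓ 0010✓ 0110✓ 1000✓ 1001✓ 1010✓ 1100✓ 1101✓ 1111✓
Round 1: -001 -010 0-10 1-00✓ 1-01✓ 10-0 100-✓ 11-1 110-✓
Round 2: 1-0-
PIs = {-001, -010, 0-10, 1-0-, 10-0, 11-1}
Coverage chart:
  m1: -001 ←essential
  m2: -010,0-10
  m6: 0-10 ←essential
  m8: 1-0-,10-0
  m9: -001,1-0-
  m10: -010,10-0
  m12: 1-0- ←essential
  m13: 1-0-,11-1
  m15: 11-1 ←essential
Essential: -001, 0-10, 1-0-, 11-1
Petrick residual → -010
Min cover (5 terms): b'c'd + b'cd' + a'cd' + ac' + abd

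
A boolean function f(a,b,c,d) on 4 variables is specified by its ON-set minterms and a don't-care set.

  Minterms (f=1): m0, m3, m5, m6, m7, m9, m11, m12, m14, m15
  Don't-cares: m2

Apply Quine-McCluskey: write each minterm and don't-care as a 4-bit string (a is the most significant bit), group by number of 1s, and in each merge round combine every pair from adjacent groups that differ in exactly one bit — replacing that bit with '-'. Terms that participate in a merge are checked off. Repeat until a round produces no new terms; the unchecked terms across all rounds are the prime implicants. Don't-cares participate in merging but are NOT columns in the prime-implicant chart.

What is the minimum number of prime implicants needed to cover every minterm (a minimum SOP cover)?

[col 0] 0000*, 0010*, 0011*, 0101*, 0110*, 0111*, 1001*, 1011*, 1100*, 1110*, 1111*
[col 1] -011*, -110*, -111*, 0-10*, 0-11*, 00-0, 001-*, 01-1, 011-*, 1-11*, 10-1, 11-0, 111-*
[col 2] --11, -11-, 0-1-
Prime implicants: --11, -11-, 0-1-, 00-0, 01-1, 10-1, 11-0
PI chart (minterm → PIs covering it):
  0 | 00-0  (sole → essential)
  3 | --11,0-1-
  5 | 01-1  (sole → essential)
  6 | -11-,0-1-
  7 | --11,-11-,0-1-,01-1
  9 | 10-1  (sole → essential)
  11 | --11,10-1
  12 | 11-0  (sole → essential)
  14 | -11-,11-0
  15 | --11,-11-
Essential prime implicants: 00-0, 01-1, 10-1, 11-0
Petrick residual → --11, -11-
Minimum SOP uses 6 PIs: cd + bc + a'b'd' + a'bd + ab'd + abd'

6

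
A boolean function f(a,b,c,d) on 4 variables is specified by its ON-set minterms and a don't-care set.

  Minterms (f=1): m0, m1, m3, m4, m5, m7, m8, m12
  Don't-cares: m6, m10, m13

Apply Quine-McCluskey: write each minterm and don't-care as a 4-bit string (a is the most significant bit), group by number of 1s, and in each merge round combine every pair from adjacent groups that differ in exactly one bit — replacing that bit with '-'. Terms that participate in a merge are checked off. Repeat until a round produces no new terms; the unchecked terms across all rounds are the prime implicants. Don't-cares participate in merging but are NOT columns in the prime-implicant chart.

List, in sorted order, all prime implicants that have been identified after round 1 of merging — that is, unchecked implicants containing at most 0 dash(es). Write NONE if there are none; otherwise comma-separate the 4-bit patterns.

NONE

size-2^0 implicants → 0000(✓)  0001(✓)  0011(✓)  0100(✓)  0101(✓)  0110(✓)  0111(✓)  1000(✓)  1010(✓)  1100(✓)  1101(✓)
size-2^1 implicants → -000(✓)  -100(✓)  -101(✓)  0-00(✓)  0-01(✓)  0-11(✓)  00-1(✓)  000-(✓)  01-0(✓)  01-1(✓)  010-(✓)  011-(✓)  1-00(✓)  10-0  110-(✓)
size-2^2 implicants → --00  -10-  0--1  0-0-  01--
Unchecked terms (primes): --00, -10-, 0--1, 0-0-, 01--, 10-0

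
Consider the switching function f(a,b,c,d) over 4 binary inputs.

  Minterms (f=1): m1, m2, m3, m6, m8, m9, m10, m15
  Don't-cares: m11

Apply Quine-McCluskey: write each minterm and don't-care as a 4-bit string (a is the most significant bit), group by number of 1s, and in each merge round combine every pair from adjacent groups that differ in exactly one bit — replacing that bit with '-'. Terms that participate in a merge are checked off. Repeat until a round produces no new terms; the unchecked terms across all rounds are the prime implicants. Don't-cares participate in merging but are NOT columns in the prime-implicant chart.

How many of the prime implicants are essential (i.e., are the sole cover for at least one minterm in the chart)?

Round 0: 0001✓ 0010✓ 0011✓ 0110✓ 1000✓ 1001✓ 1010✓ 1011✓ 1111✓
Round 1: -001✓ -010✓ -011✓ 0-10 00-1✓ 001-✓ 1-11 10-0✓ 10-1✓ 100-✓ 101-✓
Round 2: -0-1 -01- 10--
PIs = {-0-1, -01-, 0-10, 1-11, 10--}
Coverage chart:
  m1: -0-1 ←essential
  m2: -01-,0-10
  m3: -0-1,-01-
  m6: 0-10 ←essential
  m8: 10-- ←essential
  m9: -0-1,10--
  m10: -01-,10--
  m15: 1-11 ←essential
Essential: -0-1, 0-10, 1-11, 10--

4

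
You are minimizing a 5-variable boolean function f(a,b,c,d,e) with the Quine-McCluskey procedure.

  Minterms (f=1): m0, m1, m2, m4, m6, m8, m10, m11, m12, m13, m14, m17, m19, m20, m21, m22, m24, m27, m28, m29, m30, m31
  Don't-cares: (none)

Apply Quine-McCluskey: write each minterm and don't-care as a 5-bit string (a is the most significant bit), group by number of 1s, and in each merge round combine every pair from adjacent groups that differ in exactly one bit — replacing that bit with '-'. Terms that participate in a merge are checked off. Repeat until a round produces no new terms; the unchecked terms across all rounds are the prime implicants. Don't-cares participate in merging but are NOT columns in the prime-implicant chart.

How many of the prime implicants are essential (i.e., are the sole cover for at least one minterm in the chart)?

4

Round 0: 00000✓ 00001✓ 00010✓ 00100✓ 00110✓ 01000✓ 01010✓ 01011✓ 01100✓ 01101✓ 01110✓ 10001✓ 10011✓ 10100✓ 10101✓ 10110✓ 11000✓ 11011✓ 11100✓ 11101✓ 11110✓ 11111✓
Round 1: -0001 -0100✓ -0110✓ -1000✓ -1011 -1100✓ -1101✓ -1110✓ 0-000✓ 0-010✓ 0-100✓ 0-110✓ 00-00✓ 00-10✓ 000-0✓ 0000- 001-0✓ 01-00✓ 01-10✓ 010-0✓ 0101- 011-0✓ 0110-✓ 1-011 1-100✓ 1-101✓ 1-110✓ 10-01 100-1 101-0✓ 1010-✓ 11-00✓ 11-11 111-0✓ 111-1✓ 1110-✓ 1111-✓
Round 2: --100✓ --110✓ -01-0✓ -1-00 -11-0✓ -110- 0--00✓ 0--10✓ 0-0-0✓ 0-1-0✓ 00--0✓ 01--0✓ 1-1-0✓ 1-10- 111--
Round 3: --1-0 0---0
PIs = {--1-0, -0001, -1-00, -1011, -110-, 0---0, 0000-, 0101-, 1-011, 1-10-, 10-01, 100-1, 11-11, 111--}
Coverage chart:
  m0: 0---0,0000-
  m1: -0001,0000-
  m2: 0---0 ←essential
  m4: --1-0,0---0
  m6: --1-0,0---0
  m8: -1-00,0---0
  m10: 0---0,0101-
  m11: -1011,0101-
  m12: --1-0,-1-00,-110-,0---0
  m13: -110- ←essential
  m14: --1-0,0---0
  m17: -0001,10-01,100-1
  m19: 1-011,100-1
  m20: --1-0,1-10-
  m21: 1-10-,10-01
  m22: --1-0 ←essential
  m24: -1-00 ←essential
  m27: -1011,1-011,11-11
  m28: --1-0,-1-00,-110-,1-10-,111--
  m29: -110-,1-10-,111--
  m30: --1-0,111--
  m31: 11-11,111--
Essential: --1-0, -1-00, -110-, 0---0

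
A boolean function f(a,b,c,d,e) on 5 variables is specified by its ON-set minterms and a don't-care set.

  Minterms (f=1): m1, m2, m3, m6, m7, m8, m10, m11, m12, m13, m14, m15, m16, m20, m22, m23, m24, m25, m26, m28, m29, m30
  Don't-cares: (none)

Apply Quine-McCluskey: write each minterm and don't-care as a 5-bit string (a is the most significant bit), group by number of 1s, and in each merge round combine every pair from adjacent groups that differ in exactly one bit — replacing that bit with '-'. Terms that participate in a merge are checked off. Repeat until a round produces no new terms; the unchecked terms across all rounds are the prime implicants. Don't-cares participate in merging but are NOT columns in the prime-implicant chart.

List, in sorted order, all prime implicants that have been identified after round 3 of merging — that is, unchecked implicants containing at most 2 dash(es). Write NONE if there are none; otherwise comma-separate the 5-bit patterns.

Round 0: 00001✓ 00010✓ 00011✓ 00110✓ 00111✓ 01000✓ 01010✓ 01011✓ 01100✓ 01101✓ 01110✓ 01111✓ 10000✓ 10100✓ 10110✓ 10111✓ 11000✓ 11001✓ 11010✓ 11100✓ 11101✓ 11110✓
Round 1: -0110✓ -0111✓ -1000✓ -1010✓ -1100✓ -1101✓ -1110✓ 0-010✓ 0-011✓ 0-110✓ 0-111✓ 00-10✓ 00-11✓ 000-1 0001-✓ 0011-✓ 01-00✓ 01-10✓ 01-11✓ 010-0✓ 0101-✓ 011-0✓ 011-1✓ 0110-✓ 0111-✓ 1-000✓ 1-100✓ 1-110✓ 10-00✓ 101-0✓ 1011-✓ 11-00✓ 11-01✓ 11-10✓ 110-0✓ 1100-✓ 111-0✓ 1110-✓
Round 2: --110 -011- -1-00✓ -1-10✓ -10-0✓ -11-0✓ -110- 0--10✓ 0--11✓ 0-01-✓ 0-11-✓ 00-1-✓ 01--0✓ 01-1-✓ 011-- 1--00 1-1-0 11--0✓ 11-0-
Round 3: -1--0 0--1-
PIs = {--110, -011-, -1--0, -110-, 0--1-, 000-1, 011--, 1--00, 1-1-0, 11-0-}

--110, -011-, -110-, 000-1, 011--, 1--00, 1-1-0, 11-0-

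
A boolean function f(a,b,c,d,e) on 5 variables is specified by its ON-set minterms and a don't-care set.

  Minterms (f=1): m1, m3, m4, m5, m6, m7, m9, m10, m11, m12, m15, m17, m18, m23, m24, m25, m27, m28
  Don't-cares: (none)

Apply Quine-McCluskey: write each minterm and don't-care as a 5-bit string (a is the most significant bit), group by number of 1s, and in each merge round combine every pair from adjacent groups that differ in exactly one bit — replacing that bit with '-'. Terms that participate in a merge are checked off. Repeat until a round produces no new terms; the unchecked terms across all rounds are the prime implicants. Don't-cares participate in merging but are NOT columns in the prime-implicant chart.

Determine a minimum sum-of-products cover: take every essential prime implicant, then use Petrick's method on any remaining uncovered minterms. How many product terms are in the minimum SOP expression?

size-2^0 implicants → 00001(✓)  00011(✓)  00100(✓)  00101(✓)  00110(✓)  00111(✓)  01001(✓)  01010(✓)  01011(✓)  01100(✓)  01111(✓)  10001(✓)  10010  10111(✓)  11000(✓)  11001(✓)  11011(✓)  11100(✓)
size-2^1 implicants → -0001(✓)  -0111  -1001(✓)  -1011(✓)  -1100  0-001(✓)  0-011(✓)  0-100  0-111(✓)  00-01(✓)  00-11(✓)  000-1(✓)  001-0(✓)  001-1(✓)  0010-(✓)  0011-(✓)  01-11(✓)  010-1(✓)  0101-  1-001(✓)  11-00  110-1(✓)  1100-
size-2^2 implicants → --001  -10-1  0--11  0-0-1  00--1  001--
Unchecked terms (primes): --001, -0111, -10-1, -1100, 0--11, 0-0-1, 0-100, 00--1, 001--, 0101-, 10010, 11-00, 1100-
Minterm coverage:
  m1 ⊆ --001,0-0-1,00--1
  m3 ⊆ 0--11,0-0-1,00--1
  m4 ⊆ 0-100,001--
  m5 ⊆ 00--1,001--
  m6 ⊆ 001-- [E]
  m7 ⊆ -0111,0--11,00--1,001--
  m9 ⊆ --001,-10-1,0-0-1
  m10 ⊆ 0101- [E]
  m11 ⊆ -10-1,0--11,0-0-1,0101-
  m12 ⊆ -1100,0-100
  m15 ⊆ 0--11 [E]
  m17 ⊆ --001 [E]
  m18 ⊆ 10010 [E]
  m23 ⊆ -0111 [E]
  m24 ⊆ 11-00,1100-
  m25 ⊆ --001,-10-1,1100-
  m27 ⊆ -10-1 [E]
  m28 ⊆ -1100,11-00
E = {--001, -0111, -10-1, 0--11, 001--, 0101-, 10010}
Petrick residual → -1100, 11-00
Cover = c'd'e + b'cde + bc'e + bcd'e' + a'de + a'b'c + a'bc'd + ab'c'de' + abd'e'  |cover|=9

9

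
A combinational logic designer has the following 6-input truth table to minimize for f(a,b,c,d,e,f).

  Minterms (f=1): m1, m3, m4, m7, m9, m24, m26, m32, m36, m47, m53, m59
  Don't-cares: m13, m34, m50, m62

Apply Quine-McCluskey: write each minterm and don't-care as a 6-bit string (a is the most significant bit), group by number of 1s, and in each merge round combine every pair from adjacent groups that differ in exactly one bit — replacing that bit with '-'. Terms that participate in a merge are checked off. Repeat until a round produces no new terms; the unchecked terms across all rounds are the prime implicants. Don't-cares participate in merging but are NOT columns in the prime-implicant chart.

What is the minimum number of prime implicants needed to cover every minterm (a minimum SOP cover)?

size-2^0 implicants → 000001(✓)  000011(✓)  000100(✓)  000111(✓)  001001(✓)  001101(✓)  011000(✓)  011010(✓)  100000(✓)  100010(✓)  100100(✓)  101111  110010(✓)  110101  111011  111110
size-2^1 implicants → -00100  00-001  000-11  0000-1  001-01  0110-0  1-0010  100-00  1000-0
Unchecked terms (primes): -00100, 00-001, 000-11, 0000-1, 001-01, 0110-0, 1-0010, 100-00, 1000-0, 101111, 110101, 111011, 111110
Minterm coverage:
  m1 ⊆ 00-001,0000-1
  m3 ⊆ 000-11,0000-1
  m4 ⊆ -00100 [E]
  m7 ⊆ 000-11 [E]
  m9 ⊆ 00-001,001-01
  m24 ⊆ 0110-0 [E]
  m26 ⊆ 0110-0 [E]
  m32 ⊆ 100-00,1000-0
  m36 ⊆ -00100,100-00
  m47 ⊆ 101111 [E]
  m53 ⊆ 110101 [E]
  m59 ⊆ 111011 [E]
E = {-00100, 000-11, 0110-0, 101111, 110101, 111011}
Petrick residual → 00-001, 100-00
Cover = b'c'de'f' + a'b'd'e'f + a'b'c'ef + a'bcd'f' + ab'c'e'f' + ab'cdef + abc'de'f + abcd'ef  |cover|=8

8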